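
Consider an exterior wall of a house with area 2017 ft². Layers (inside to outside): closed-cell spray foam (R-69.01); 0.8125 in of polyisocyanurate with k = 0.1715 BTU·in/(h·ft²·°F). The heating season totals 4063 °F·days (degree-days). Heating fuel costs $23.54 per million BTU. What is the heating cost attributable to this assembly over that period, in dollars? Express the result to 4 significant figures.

62.78 dollars

0.8125/0.1715 = 4.7376
R_total = 69.01 + 4.7376 = 73.748 ft²·°F·h/BTU
E = A × HDD × 24 / R = 2017 × 4063 × 24 / 73.748 = 2667000 BTU
Cost = 2667000/10⁶ × 23.54 = $62.78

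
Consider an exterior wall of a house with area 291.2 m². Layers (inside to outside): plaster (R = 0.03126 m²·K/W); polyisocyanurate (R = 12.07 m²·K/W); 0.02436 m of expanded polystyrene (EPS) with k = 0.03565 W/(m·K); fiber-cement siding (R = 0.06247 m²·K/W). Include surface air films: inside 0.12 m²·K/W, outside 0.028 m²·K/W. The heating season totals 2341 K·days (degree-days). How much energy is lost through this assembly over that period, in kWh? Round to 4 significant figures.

1259 kWh

0.02436/0.03565 = 0.68331
R_total = 0.12 + 0.03126 + 12.07 + 0.68331 + 0.06247 + 0.028 = 12.995 m²·K/W
E = A × HDD × 24 / R / 1000 = 291.2 × 2341 × 24 / 12.995 / 1000 = 1259 kWh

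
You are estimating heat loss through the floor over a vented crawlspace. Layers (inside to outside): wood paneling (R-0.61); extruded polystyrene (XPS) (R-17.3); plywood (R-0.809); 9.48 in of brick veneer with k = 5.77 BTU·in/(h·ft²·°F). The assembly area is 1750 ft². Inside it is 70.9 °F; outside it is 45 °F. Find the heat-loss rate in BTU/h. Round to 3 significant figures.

2230 BTU/h

9.48/5.77 = 1.643
R_total = 0.61 + 17.3 + 0.809 + 1.643 = 20.36 ft²·°F·h/BTU
Q = A·ΔT/R = 1750 × (70.9 − 45) / 20.36 = 2226 BTU/h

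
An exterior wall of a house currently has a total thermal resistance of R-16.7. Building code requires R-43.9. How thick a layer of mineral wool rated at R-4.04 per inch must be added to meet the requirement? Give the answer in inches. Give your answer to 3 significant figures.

ΔR = 43.9 − 16.7 = 27.2 ft²·°F·h/BTU
L = ΔR / (R/in) = 27.2/4.04 = 6.733 in

6.73 in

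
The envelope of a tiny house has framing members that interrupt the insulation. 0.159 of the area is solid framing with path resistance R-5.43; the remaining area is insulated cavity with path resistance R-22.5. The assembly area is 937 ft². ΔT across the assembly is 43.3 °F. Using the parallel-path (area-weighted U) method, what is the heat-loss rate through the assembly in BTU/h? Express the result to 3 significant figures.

U_eff = 0.841/22.5 + 0.159/5.43 = 0.03738 + 0.02928 = 0.06666
R_eff = 1/U_eff = 15 ft²·°F·h/BTU
Q = 937 × 43.3 / 15 = 2705 BTU/h

2700 BTU/h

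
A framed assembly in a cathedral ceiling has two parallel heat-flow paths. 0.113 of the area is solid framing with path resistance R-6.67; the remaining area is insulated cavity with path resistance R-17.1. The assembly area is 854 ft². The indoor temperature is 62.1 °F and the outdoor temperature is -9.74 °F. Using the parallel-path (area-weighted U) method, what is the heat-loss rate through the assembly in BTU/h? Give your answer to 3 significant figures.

U_eff = 0.887/17.1 + 0.113/6.67 = 0.05187 + 0.01694 = 0.06881
R_eff = 1/U_eff = 14.53 ft²·°F·h/BTU
Q = 854 × (62.1 − (-9.74)) / 14.53 = 4222 BTU/h

4220 BTU/h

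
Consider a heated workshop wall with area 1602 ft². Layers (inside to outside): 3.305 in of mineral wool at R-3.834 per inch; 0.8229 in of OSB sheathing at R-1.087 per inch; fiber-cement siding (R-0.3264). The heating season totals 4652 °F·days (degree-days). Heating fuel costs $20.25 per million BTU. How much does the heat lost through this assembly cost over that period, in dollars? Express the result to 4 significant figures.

260.7 dollars

3.305 × 3.834 = 12.671
0.8229 × 1.087 = 0.89449
R_total = 12.671 + 0.89449 + 0.3264 = 13.892 ft²·°F·h/BTU
E = A × HDD × 24 / R = 1602 × 4652 × 24 / 13.892 = 12875000 BTU
Cost = 12875000/10⁶ × 20.25 = $260.71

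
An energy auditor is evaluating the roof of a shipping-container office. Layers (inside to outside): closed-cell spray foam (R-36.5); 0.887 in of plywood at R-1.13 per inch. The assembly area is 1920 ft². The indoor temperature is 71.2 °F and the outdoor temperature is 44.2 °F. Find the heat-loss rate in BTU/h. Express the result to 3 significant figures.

1380 BTU/h

0.887 × 1.13 = 1.002
R_total = 36.5 + 1.002 = 37.5 ft²·°F·h/BTU
Q = A·ΔT/R = 1920 × (71.2 − 44.2) / 37.5 = 1382 BTU/h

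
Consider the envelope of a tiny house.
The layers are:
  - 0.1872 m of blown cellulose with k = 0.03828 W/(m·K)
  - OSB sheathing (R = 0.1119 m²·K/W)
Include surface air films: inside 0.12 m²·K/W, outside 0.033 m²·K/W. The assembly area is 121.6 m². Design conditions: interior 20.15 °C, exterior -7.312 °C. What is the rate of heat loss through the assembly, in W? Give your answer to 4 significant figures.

647.8 W

0.1872/0.03828 = 4.8903
R_total = 0.12 + 4.8903 + 0.1119 + 0.033 = 5.1552 m²·K/W
Q = A·ΔT/R = 121.6 × (20.15 − (-7.312)) / 5.1552 = 647.77 W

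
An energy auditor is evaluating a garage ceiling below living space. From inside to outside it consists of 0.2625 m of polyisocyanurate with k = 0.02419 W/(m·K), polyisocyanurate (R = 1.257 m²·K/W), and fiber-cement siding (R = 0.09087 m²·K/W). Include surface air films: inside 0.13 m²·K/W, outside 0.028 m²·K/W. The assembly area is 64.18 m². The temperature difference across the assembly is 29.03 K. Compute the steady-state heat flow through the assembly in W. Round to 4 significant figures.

0.2625/0.02419 = 10.852
R_total = 0.13 + 10.852 + 1.257 + 0.09087 + 0.028 = 12.357 m²·K/W
Q = A·ΔT/R = 64.18 × 29.03 / 12.357 = 150.77 W

150.8 W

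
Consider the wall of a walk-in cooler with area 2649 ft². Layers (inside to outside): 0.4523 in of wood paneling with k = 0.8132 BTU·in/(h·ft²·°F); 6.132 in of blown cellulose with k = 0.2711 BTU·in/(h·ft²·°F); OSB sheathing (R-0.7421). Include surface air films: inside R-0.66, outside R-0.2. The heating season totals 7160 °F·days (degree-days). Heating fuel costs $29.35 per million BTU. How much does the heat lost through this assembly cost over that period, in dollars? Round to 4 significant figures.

539.2 dollars

0.4523/0.8132 = 0.5562
6.132/0.2711 = 22.619
R_total = 0.66 + 0.5562 + 22.619 + 0.7421 + 0.2 = 24.777 ft²·°F·h/BTU
E = A × HDD × 24 / R = 2649 × 7160 × 24 / 24.777 = 18372000 BTU
Cost = 18372000/10⁶ × 29.35 = $539.21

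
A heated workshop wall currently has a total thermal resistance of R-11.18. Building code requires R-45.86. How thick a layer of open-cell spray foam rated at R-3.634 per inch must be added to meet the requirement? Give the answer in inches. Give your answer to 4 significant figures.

ΔR = 45.86 − 11.18 = 34.68 ft²·°F·h/BTU
L = ΔR / (R/in) = 34.68/3.634 = 9.5432 in

9.543 in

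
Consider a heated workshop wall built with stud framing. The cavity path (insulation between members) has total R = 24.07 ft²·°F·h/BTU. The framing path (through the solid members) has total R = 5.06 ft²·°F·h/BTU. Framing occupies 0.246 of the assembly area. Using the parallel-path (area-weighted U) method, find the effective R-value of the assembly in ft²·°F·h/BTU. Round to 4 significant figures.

U_eff = 0.754/24.07 + 0.246/5.06 = 0.031325 + 0.048617 = 0.079942
R_eff = 1/U_eff = 12.509 ft²·°F·h/BTU

12.51 ft²·°F·h/BTU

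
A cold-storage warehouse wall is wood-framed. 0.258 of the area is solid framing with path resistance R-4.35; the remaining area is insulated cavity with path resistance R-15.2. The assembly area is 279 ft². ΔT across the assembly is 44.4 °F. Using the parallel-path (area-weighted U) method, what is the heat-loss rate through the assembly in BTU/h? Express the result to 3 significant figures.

1340 BTU/h

U_eff = 0.742/15.2 + 0.258/4.35 = 0.04882 + 0.05931 = 0.1081
R_eff = 1/U_eff = 9.248 ft²·°F·h/BTU
Q = 279 × 44.4 / 9.248 = 1339 BTU/h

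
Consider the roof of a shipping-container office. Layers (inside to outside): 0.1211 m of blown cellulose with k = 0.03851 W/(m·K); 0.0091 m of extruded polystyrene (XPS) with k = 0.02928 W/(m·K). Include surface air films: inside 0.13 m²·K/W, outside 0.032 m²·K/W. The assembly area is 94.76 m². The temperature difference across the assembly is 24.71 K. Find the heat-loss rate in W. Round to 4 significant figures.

647.3 W

0.1211/0.03851 = 3.1446
0.0091/0.02928 = 0.31079
R_total = 0.13 + 3.1446 + 0.31079 + 0.032 = 3.6174 m²·K/W
Q = A·ΔT/R = 94.76 × 24.71 / 3.6174 = 647.29 W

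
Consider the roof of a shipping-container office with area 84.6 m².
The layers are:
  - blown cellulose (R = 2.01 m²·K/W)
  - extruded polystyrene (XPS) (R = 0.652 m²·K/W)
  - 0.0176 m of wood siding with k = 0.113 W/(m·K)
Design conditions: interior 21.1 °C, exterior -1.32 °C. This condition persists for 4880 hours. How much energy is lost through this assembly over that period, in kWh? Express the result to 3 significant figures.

3280 kWh

0.0176/0.113 = 0.1558
R_total = 2.01 + 0.652 + 0.1558 = 2.818 m²·K/W
Q = 84.6 × (21.1 − (-1.32)) / 2.818 = 673.1 W
E = 673.1 W × 4880 h / 1000 = 3285 kWh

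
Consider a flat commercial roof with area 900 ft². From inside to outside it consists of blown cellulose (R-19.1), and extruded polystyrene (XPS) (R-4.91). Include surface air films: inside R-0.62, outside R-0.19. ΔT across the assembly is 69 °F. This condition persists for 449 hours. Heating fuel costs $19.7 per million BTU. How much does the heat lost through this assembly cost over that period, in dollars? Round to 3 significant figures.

22.1 dollars

R_total = 0.62 + 19.1 + 4.91 + 0.19 = 24.82 ft²·°F·h/BTU
Q = 900 × 69 / 24.82 = 2502 BTU/h
E = 2502 × 449 = 1123000 BTU
Cost = 1123000/10⁶ × 19.7 = $22.13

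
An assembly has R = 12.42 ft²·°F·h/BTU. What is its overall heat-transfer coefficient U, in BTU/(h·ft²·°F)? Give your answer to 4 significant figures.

0.08052 BTU/(h·ft²·°F)

U = 1/R = 1/12.42 = 0.080515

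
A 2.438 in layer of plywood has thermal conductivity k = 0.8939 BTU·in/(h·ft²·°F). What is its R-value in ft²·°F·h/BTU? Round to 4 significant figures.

R = L/k = 2.438/0.8939 = 2.7274 ft²·°F·h/BTU

2.727 ft²·°F·h/BTU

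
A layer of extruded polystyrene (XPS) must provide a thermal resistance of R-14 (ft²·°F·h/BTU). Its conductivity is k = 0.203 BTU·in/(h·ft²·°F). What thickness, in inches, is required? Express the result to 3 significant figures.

L = R × k = 14 × 0.203 = 2.842 in

2.84 in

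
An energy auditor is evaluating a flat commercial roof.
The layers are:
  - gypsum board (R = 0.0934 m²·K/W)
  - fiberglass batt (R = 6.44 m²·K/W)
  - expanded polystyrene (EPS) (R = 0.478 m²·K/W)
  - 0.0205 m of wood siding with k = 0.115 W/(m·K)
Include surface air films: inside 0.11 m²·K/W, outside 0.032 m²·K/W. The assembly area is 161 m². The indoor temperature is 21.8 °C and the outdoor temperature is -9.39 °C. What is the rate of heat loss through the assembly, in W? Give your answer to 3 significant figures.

685 W

0.0205/0.115 = 0.1783
R_total = 0.11 + 0.0934 + 6.44 + 0.478 + 0.1783 + 0.032 = 7.332 m²·K/W
Q = A·ΔT/R = 161 × (21.8 − (-9.39)) / 7.332 = 684.9 W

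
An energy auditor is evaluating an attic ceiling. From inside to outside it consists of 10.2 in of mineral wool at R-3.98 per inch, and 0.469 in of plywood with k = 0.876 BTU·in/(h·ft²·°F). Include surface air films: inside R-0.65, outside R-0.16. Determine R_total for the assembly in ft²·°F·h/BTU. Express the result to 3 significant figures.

41.9 ft²·°F·h/BTU

10.2 × 3.98 = 40.6
0.469/0.876 = 0.5354
R_total = 0.65 + 40.6 + 0.5354 + 0.16 = 41.94 ft²·°F·h/BTU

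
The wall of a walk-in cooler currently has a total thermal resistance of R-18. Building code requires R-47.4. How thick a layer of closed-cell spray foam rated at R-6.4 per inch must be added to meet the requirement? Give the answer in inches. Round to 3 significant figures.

4.59 in

ΔR = 47.4 − 18 = 29.4 ft²·°F·h/BTU
L = ΔR / (R/in) = 29.4/6.4 = 4.594 in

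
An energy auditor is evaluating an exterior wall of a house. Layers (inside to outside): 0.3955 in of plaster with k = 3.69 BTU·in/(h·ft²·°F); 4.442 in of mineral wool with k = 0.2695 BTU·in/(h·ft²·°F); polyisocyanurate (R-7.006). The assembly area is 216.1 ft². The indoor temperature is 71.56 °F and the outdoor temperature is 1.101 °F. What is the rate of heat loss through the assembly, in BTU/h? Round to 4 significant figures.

645.3 BTU/h

0.3955/3.69 = 0.10718
4.442/0.2695 = 16.482
R_total = 0.10718 + 16.482 + 7.006 = 23.596 ft²·°F·h/BTU
Q = A·ΔT/R = 216.1 × (71.56 − 1.101) / 23.596 = 645.3 BTU/h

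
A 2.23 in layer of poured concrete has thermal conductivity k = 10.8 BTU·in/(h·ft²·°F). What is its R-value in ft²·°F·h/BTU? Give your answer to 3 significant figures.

R = L/k = 2.23/10.8 = 0.2065 ft²·°F·h/BTU

0.206 ft²·°F·h/BTU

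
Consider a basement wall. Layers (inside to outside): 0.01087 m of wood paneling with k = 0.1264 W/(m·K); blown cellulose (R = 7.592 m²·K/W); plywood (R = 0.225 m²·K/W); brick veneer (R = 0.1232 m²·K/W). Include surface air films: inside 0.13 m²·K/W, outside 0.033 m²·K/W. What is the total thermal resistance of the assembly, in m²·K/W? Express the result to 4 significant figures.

0.01087/0.1264 = 0.085997
R_total = 0.13 + 0.085997 + 7.592 + 0.225 + 0.1232 + 0.033 = 8.1892 m²·K/W

8.189 m²·K/W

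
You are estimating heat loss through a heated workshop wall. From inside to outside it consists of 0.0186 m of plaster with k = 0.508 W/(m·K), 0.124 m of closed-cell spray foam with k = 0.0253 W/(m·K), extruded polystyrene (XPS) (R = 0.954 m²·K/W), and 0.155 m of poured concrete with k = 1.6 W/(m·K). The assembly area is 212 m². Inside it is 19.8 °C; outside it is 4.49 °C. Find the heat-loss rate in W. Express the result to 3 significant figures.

0.0186/0.508 = 0.03661
0.124/0.0253 = 4.901
0.155/1.6 = 0.09687
R_total = 0.03661 + 4.901 + 0.954 + 0.09687 = 5.989 m²·K/W
Q = A·ΔT/R = 212 × (19.8 − 4.49) / 5.989 = 542 W

542 W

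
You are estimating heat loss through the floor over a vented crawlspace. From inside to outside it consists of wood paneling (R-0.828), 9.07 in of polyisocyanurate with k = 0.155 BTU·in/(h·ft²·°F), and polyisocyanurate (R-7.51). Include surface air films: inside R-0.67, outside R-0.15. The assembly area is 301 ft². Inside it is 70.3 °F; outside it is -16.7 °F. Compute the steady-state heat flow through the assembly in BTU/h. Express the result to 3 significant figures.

9.07/0.155 = 58.52
R_total = 0.67 + 0.828 + 58.52 + 7.51 + 0.15 = 67.67 ft²·°F·h/BTU
Q = A·ΔT/R = 301 × (70.3 − (-16.7)) / 67.67 = 387 BTU/h

387 BTU/h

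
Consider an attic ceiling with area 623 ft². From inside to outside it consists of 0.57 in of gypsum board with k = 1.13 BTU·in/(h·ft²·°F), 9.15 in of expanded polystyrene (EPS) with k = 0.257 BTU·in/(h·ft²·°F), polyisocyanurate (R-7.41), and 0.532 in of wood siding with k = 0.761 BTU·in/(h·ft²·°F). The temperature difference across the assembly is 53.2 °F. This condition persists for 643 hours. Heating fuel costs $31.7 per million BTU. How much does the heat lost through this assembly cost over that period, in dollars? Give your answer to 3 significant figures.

0.57/1.13 = 0.5044
9.15/0.257 = 35.6
0.532/0.761 = 0.6991
R_total = 0.5044 + 35.6 + 7.41 + 0.6991 = 44.22 ft²·°F·h/BTU
Q = 623 × 53.2 / 44.22 = 749.6 BTU/h
E = 749.6 × 643 = 482000 BTU
Cost = 482000/10⁶ × 31.7 = $15.28

15.3 dollars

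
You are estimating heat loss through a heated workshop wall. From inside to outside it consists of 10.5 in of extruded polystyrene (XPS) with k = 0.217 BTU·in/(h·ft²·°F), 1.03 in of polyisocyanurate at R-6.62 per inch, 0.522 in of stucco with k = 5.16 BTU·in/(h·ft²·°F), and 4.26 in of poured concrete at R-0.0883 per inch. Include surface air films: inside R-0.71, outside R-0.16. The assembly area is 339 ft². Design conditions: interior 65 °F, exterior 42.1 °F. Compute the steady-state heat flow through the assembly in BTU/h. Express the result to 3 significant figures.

10.5/0.217 = 48.39
1.03 × 6.62 = 6.819
0.522/5.16 = 0.1012
4.26 × 0.0883 = 0.3762
R_total = 0.71 + 48.39 + 6.819 + 0.1012 + 0.3762 + 0.16 = 56.55 ft²·°F·h/BTU
Q = A·ΔT/R = 339 × (65 − 42.1) / 56.55 = 137.3 BTU/h

137 BTU/h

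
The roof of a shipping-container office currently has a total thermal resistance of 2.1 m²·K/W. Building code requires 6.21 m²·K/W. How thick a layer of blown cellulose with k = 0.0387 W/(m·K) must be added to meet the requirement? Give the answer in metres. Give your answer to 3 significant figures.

0.159 m

ΔR = 6.21 − 2.1 = 4.11 m²·K/W
L = ΔR × k = 4.11 × 0.0387 = 0.1591 m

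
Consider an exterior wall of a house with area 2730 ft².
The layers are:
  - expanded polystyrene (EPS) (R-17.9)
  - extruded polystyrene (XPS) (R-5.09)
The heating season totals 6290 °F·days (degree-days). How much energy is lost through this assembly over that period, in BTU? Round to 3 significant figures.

17900000 BTU

R_total = 17.9 + 5.09 = 22.99 ft²·°F·h/BTU
E = A × HDD × 24 / R = 2730 × 6290 × 24 / 22.99 = 17930000 BTU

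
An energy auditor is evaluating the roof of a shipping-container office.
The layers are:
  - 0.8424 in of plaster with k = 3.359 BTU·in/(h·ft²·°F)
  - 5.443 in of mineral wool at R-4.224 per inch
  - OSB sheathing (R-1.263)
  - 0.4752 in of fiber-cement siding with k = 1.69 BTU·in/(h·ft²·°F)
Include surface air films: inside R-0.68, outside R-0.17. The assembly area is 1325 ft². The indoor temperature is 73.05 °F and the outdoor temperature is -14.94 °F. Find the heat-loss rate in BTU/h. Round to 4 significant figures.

0.8424/3.359 = 0.25079
5.443 × 4.224 = 22.991
0.4752/1.69 = 0.28118
R_total = 0.68 + 0.25079 + 22.991 + 1.263 + 0.28118 + 0.17 = 25.636 ft²·°F·h/BTU
Q = A·ΔT/R = 1325 × (73.05 − (-14.94)) / 25.636 = 4547.7 BTU/h

4548 BTU/h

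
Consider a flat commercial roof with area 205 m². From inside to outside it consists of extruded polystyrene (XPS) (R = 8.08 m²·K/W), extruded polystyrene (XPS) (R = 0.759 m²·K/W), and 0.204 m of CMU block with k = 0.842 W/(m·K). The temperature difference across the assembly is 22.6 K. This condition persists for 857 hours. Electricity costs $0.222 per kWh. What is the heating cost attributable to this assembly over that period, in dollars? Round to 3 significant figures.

97.1 dollars

0.204/0.842 = 0.2423
R_total = 8.08 + 0.759 + 0.2423 = 9.081 m²·K/W
Q = 205 × 22.6 / 9.081 = 510.2 W
E = 510.2 W × 857 h / 1000 = 437.2 kWh
Cost = 437.2 × 0.222 = $97.06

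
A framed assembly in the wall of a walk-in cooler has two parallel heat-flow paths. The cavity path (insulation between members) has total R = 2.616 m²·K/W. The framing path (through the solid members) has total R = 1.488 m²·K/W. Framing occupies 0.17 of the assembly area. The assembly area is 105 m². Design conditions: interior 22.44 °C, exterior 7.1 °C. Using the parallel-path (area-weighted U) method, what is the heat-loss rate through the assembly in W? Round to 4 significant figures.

U_eff = 0.83/2.616 + 0.17/1.488 = 0.31728 + 0.11425 = 0.43153
R_eff = 1/U_eff = 2.3174 m²·K/W
Q = 105 × (22.44 − 7.1) / 2.3174 = 695.06 W

695.1 W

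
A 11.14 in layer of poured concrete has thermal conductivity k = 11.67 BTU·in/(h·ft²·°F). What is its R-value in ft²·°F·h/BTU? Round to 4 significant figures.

0.9546 ft²·°F·h/BTU

R = L/k = 11.14/11.67 = 0.95458 ft²·°F·h/BTU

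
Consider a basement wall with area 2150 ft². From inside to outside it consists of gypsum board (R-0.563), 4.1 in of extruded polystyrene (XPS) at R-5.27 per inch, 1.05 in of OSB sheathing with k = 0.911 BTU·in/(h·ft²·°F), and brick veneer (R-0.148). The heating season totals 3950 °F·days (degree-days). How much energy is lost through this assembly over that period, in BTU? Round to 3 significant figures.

8680000 BTU

4.1 × 5.27 = 21.61
1.05/0.911 = 1.153
R_total = 0.563 + 21.61 + 1.153 + 0.148 = 23.47 ft²·°F·h/BTU
E = A × HDD × 24 / R = 2150 × 3950 × 24 / 23.47 = 8684000 BTU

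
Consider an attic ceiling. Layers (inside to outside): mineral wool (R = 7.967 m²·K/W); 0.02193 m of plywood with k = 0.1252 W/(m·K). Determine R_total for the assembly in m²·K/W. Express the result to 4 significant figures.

8.142 m²·K/W

0.02193/0.1252 = 0.17516
R_total = 7.967 + 0.17516 = 8.1422 m²·K/W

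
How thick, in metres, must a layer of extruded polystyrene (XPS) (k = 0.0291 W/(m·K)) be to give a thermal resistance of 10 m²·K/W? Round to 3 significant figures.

0.291 m

L = R·k = 10 × 0.0291 = 0.291 m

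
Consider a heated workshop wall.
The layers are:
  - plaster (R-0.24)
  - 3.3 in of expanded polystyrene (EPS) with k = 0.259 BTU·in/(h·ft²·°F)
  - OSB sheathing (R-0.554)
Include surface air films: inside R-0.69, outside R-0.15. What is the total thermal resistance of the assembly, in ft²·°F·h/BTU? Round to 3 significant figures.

14.4 ft²·°F·h/BTU

3.3/0.259 = 12.74
R_total = 0.69 + 0.24 + 12.74 + 0.554 + 0.15 = 14.38 ft²·°F·h/BTU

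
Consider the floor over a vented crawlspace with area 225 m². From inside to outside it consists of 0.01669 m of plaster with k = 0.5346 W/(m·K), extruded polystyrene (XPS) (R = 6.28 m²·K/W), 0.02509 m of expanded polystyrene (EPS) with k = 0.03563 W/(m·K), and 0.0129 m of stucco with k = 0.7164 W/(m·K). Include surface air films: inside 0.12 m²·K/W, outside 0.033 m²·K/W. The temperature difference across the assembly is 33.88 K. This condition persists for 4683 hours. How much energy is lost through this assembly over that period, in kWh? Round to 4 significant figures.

4968 kWh

0.01669/0.5346 = 0.03122
0.02509/0.03563 = 0.70418
0.0129/0.7164 = 0.018007
R_total = 0.12 + 0.03122 + 6.28 + 0.70418 + 0.018007 + 0.033 = 7.1864 m²·K/W
Q = 225 × 33.88 / 7.1864 = 1060.8 W
E = 1060.8 W × 4683 h / 1000 = 4967.5 kWh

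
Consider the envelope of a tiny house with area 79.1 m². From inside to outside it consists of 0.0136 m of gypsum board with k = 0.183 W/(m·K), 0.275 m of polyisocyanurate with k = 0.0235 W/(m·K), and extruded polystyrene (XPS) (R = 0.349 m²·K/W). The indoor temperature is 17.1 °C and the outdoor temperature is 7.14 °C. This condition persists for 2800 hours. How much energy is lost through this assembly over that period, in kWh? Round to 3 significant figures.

182 kWh

0.0136/0.183 = 0.07432
0.275/0.0235 = 11.7
R_total = 0.07432 + 11.7 + 0.349 = 12.13 m²·K/W
Q = 79.1 × (17.1 − 7.14) / 12.13 = 64.97 W
E = 64.97 W × 2800 h / 1000 = 181.9 kWh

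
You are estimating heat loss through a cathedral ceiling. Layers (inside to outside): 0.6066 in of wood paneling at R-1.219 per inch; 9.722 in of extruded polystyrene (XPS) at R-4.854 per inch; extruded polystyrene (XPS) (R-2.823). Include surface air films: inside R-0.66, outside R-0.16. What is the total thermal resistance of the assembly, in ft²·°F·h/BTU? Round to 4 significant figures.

0.6066 × 1.219 = 0.73945
9.722 × 4.854 = 47.191
R_total = 0.66 + 0.73945 + 47.191 + 2.823 + 0.16 = 51.573 ft²·°F·h/BTU

51.57 ft²·°F·h/BTU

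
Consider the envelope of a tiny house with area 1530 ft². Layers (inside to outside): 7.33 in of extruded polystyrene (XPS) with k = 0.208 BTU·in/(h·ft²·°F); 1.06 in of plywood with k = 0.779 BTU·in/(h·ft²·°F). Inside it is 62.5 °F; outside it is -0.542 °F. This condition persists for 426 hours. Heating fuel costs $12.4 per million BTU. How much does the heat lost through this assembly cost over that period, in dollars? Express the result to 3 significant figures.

13.9 dollars

7.33/0.208 = 35.24
1.06/0.779 = 1.361
R_total = 35.24 + 1.361 = 36.6 ft²·°F·h/BTU
Q = 1530 × (62.5 − (-0.542)) / 36.6 = 2635 BTU/h
E = 2635 × 426 = 1123000 BTU
Cost = 1123000/10⁶ × 12.4 = $13.92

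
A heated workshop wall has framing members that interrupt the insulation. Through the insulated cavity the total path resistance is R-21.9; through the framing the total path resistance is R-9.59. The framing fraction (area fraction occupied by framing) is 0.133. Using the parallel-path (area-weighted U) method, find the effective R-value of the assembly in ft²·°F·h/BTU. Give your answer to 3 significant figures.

18.7 ft²·°F·h/BTU

U_eff = 0.867/21.9 + 0.133/9.59 = 0.03959 + 0.01387 = 0.05346
R_eff = 1/U_eff = 18.71 ft²·°F·h/BTU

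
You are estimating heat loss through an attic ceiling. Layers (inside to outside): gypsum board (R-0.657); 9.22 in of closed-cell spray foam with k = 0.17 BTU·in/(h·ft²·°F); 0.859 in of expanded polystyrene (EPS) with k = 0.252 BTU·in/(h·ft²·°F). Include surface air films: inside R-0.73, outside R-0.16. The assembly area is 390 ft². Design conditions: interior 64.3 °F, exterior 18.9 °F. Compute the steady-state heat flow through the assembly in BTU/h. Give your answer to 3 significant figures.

299 BTU/h

9.22/0.17 = 54.24
0.859/0.252 = 3.409
R_total = 0.73 + 0.657 + 54.24 + 3.409 + 0.16 = 59.19 ft²·°F·h/BTU
Q = A·ΔT/R = 390 × (64.3 − 18.9) / 59.19 = 299.1 BTU/h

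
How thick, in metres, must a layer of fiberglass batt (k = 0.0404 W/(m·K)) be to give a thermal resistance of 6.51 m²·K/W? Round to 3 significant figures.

0.263 m

L = R·k = 6.51 × 0.0404 = 0.263 m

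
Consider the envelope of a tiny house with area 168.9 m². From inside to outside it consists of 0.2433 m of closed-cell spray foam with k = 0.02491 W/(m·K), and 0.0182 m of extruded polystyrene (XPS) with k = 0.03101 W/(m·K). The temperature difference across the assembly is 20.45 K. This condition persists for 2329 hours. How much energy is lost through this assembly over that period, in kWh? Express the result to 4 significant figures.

776.9 kWh

0.2433/0.02491 = 9.7672
0.0182/0.03101 = 0.58691
R_total = 9.7672 + 0.58691 = 10.354 m²·K/W
Q = 168.9 × 20.45 / 10.354 = 333.59 W
E = 333.59 W × 2329 h / 1000 = 776.93 kWh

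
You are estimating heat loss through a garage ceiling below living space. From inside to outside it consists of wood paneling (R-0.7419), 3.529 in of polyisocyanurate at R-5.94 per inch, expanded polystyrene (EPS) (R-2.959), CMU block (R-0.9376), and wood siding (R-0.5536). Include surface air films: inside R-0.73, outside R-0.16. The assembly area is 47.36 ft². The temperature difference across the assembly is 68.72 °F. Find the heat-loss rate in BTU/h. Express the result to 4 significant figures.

3.529 × 5.94 = 20.962
R_total = 0.73 + 0.7419 + 20.962 + 2.959 + 0.9376 + 0.5536 + 0.16 = 27.044 ft²·°F·h/BTU
Q = A·ΔT/R = 47.36 × 68.72 / 27.044 = 120.34 BTU/h

120.3 BTU/h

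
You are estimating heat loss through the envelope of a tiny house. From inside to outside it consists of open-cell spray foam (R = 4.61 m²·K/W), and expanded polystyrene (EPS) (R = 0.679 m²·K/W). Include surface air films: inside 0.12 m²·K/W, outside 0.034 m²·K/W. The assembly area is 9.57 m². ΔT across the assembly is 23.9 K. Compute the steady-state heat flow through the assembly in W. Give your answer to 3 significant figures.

R_total = 0.12 + 4.61 + 0.679 + 0.034 = 5.443 m²·K/W
Q = A·ΔT/R = 9.57 × 23.9 / 5.443 = 42.02 W

42.0 W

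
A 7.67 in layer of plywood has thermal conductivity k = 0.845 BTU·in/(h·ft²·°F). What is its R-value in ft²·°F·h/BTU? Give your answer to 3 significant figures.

R = L/k = 7.67/0.845 = 9.077 ft²·°F·h/BTU

9.08 ft²·°F·h/BTU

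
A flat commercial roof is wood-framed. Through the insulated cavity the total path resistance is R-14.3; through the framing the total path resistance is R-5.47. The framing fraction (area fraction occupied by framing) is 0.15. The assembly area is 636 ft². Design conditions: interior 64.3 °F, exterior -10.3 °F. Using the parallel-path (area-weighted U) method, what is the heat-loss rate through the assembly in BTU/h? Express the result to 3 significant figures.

4120 BTU/h

U_eff = 0.85/14.3 + 0.15/5.47 = 0.05944 + 0.02742 = 0.08686
R_eff = 1/U_eff = 11.51 ft²·°F·h/BTU
Q = 636 × (64.3 − (-10.3)) / 11.51 = 4121 BTU/h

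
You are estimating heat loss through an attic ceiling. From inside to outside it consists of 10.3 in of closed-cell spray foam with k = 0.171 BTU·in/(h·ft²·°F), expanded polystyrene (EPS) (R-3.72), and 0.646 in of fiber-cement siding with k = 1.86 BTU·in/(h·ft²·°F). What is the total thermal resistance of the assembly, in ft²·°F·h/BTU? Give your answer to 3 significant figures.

10.3/0.171 = 60.23
0.646/1.86 = 0.3473
R_total = 60.23 + 3.72 + 0.3473 = 64.3 ft²·°F·h/BTU

64.3 ft²·°F·h/BTU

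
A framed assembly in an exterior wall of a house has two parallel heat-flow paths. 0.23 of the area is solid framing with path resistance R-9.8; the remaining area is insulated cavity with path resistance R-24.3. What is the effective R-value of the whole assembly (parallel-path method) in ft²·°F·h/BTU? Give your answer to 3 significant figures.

U_eff = 0.77/24.3 + 0.23/9.8 = 0.03169 + 0.02347 = 0.05516
R_eff = 1/U_eff = 18.13 ft²·°F·h/BTU

18.1 ft²·°F·h/BTU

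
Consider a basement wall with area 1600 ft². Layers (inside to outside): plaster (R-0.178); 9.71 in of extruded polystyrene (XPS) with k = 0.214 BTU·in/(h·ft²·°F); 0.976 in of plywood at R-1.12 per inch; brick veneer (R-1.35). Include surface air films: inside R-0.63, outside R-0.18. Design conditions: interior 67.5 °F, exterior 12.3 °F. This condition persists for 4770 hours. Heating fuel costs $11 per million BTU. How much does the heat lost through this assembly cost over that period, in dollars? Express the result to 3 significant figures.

9.71/0.214 = 45.37
0.976 × 1.12 = 1.093
R_total = 0.63 + 0.178 + 45.37 + 1.093 + 1.35 + 0.18 = 48.8 ft²·°F·h/BTU
Q = 1600 × (67.5 − 12.3) / 48.8 = 1810 BTU/h
E = 1810 × 4770 = 8632000 BTU
Cost = 8632000/10⁶ × 11 = $94.95

95.0 dollars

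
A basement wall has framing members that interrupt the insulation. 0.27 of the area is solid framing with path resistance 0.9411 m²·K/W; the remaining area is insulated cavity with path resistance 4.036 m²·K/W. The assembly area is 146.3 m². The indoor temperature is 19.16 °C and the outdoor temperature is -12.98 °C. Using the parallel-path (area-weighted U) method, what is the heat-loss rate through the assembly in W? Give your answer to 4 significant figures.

2199 W

U_eff = 0.73/4.036 + 0.27/0.9411 = 0.18087 + 0.2869 = 0.46777
R_eff = 1/U_eff = 2.1378 m²·K/W
Q = 146.3 × (19.16 − (-12.98)) / 2.1378 = 2199.5 W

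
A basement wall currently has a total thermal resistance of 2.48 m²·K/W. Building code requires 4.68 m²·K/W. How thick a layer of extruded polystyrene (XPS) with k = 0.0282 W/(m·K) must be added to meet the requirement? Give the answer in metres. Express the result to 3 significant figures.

0.0620 m

ΔR = 4.68 − 2.48 = 2.2 m²·K/W
L = ΔR × k = 2.2 × 0.0282 = 0.06204 m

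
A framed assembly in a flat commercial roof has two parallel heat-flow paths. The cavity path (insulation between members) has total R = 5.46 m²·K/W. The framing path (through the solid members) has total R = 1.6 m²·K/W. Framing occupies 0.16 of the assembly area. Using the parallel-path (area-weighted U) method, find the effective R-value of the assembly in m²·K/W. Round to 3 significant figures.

U_eff = 0.84/5.46 + 0.16/1.6 = 0.1538 + 0.1 = 0.2538
R_eff = 1/U_eff = 3.939 m²·K/W

3.94 m²·K/W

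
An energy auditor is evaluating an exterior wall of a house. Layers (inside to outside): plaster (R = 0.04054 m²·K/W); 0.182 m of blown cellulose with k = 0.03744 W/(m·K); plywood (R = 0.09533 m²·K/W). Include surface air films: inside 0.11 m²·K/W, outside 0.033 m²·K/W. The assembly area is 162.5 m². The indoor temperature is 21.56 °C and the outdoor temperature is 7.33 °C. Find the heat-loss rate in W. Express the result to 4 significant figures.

449.9 W

0.182/0.03744 = 4.8611
R_total = 0.11 + 0.04054 + 4.8611 + 0.09533 + 0.033 = 5.14 m²·K/W
Q = A·ΔT/R = 162.5 × (21.56 − 7.33) / 5.14 = 449.88 W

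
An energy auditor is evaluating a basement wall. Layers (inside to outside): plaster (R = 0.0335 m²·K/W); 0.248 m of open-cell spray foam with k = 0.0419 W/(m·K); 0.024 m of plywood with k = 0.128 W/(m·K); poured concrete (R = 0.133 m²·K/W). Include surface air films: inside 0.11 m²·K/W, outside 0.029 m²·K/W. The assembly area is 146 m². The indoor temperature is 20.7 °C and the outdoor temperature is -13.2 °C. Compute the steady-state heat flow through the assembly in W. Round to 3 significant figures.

772 W

0.248/0.0419 = 5.919
0.024/0.128 = 0.1875
R_total = 0.11 + 0.0335 + 5.919 + 0.1875 + 0.133 + 0.029 = 6.412 m²·K/W
Q = A·ΔT/R = 146 × (20.7 − (-13.2)) / 6.412 = 771.9 W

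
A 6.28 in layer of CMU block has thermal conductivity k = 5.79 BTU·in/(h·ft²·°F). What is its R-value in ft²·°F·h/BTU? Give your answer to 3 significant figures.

1.08 ft²·°F·h/BTU

R = L/k = 6.28/5.79 = 1.085 ft²·°F·h/BTU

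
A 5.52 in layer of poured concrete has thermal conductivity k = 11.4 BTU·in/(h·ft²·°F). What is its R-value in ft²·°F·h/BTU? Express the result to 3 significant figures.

0.484 ft²·°F·h/BTU

R = L/k = 5.52/11.4 = 0.4842 ft²·°F·h/BTU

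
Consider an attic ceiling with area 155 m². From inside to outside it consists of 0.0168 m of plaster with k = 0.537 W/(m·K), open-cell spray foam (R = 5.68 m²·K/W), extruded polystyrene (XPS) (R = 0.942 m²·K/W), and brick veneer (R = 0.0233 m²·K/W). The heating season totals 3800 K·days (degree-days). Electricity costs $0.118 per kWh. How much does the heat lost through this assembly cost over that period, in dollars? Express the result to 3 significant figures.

250 dollars

0.0168/0.537 = 0.03128
R_total = 0.03128 + 5.68 + 0.942 + 0.0233 = 6.677 m²·K/W
E = A × HDD × 24 / R / 1000 = 155 × 3800 × 24 / 6.677 / 1000 = 2117 kWh
Cost = 2117 × 0.118 = $249.8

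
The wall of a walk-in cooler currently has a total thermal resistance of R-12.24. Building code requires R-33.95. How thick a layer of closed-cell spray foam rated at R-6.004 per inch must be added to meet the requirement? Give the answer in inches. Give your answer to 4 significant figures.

3.616 in

ΔR = 33.95 − 12.24 = 21.71 ft²·°F·h/BTU
L = ΔR / (R/in) = 21.71/6.004 = 3.6159 in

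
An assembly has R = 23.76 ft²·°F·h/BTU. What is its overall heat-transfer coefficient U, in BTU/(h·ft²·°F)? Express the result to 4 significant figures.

0.04209 BTU/(h·ft²·°F)

U = 1/R = 1/23.76 = 0.042088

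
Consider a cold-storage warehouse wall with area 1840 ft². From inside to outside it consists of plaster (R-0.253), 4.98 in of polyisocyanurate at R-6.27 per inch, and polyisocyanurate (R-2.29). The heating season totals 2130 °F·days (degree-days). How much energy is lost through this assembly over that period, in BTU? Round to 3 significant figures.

2790000 BTU

4.98 × 6.27 = 31.22
R_total = 0.253 + 31.22 + 2.29 = 33.77 ft²·°F·h/BTU
E = A × HDD × 24 / R = 1840 × 2130 × 24 / 33.77 = 2786000 BTU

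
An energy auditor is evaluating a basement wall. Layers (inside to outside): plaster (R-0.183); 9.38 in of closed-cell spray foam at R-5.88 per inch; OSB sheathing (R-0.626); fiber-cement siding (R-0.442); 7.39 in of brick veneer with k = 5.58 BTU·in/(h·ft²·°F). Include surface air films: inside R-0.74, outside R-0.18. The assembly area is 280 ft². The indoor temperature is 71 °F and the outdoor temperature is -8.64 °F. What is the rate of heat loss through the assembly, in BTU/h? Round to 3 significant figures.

380 BTU/h

9.38 × 5.88 = 55.15
7.39/5.58 = 1.324
R_total = 0.74 + 0.183 + 55.15 + 0.626 + 0.442 + 1.324 + 0.18 = 58.65 ft²·°F·h/BTU
Q = A·ΔT/R = 280 × (71 − (-8.64)) / 58.65 = 380.2 BTU/h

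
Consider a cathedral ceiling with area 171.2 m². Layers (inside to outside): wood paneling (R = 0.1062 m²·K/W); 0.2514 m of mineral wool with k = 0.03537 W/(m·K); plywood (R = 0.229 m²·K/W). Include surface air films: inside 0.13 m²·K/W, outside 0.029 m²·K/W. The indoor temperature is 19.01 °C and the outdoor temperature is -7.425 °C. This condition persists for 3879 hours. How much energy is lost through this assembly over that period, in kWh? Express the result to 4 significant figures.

0.2514/0.03537 = 7.1077
R_total = 0.13 + 0.1062 + 7.1077 + 0.229 + 0.029 = 7.6019 m²·K/W
Q = 171.2 × (19.01 − (-7.425)) / 7.6019 = 595.33 W
E = 595.33 W × 3879 h / 1000 = 2309.3 kWh

2309 kWh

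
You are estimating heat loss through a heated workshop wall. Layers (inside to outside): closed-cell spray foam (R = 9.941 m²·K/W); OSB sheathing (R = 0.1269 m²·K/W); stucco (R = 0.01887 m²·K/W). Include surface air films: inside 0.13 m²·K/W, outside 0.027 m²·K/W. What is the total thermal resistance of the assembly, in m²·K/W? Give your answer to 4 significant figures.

R_total = 0.13 + 9.941 + 0.1269 + 0.01887 + 0.027 = 10.244 m²·K/W

10.24 m²·K/W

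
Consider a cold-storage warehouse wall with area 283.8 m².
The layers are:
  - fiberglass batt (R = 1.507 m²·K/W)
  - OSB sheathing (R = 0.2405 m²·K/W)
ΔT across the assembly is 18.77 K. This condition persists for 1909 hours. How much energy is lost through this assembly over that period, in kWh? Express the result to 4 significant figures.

R_total = 1.507 + 0.2405 = 1.7475 m²·K/W
Q = 283.8 × 18.77 / 1.7475 = 3048.3 W
E = 3048.3 W × 1909 h / 1000 = 5819.2 kWh

5819 kWh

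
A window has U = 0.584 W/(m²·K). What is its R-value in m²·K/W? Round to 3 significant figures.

R = 1/U = 1/0.584 = 1.712

1.71 m²·K/W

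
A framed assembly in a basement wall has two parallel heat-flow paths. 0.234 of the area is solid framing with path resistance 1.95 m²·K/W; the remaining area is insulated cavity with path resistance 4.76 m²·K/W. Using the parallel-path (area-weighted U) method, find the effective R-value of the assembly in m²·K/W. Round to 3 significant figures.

U_eff = 0.766/4.76 + 0.234/1.95 = 0.1609 + 0.12 = 0.2809
R_eff = 1/U_eff = 3.56 m²·K/W

3.56 m²·K/W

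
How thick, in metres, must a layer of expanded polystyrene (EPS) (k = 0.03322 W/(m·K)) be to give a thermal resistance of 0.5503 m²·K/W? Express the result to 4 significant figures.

0.01828 m

L = R·k = 0.5503 × 0.03322 = 0.018281 m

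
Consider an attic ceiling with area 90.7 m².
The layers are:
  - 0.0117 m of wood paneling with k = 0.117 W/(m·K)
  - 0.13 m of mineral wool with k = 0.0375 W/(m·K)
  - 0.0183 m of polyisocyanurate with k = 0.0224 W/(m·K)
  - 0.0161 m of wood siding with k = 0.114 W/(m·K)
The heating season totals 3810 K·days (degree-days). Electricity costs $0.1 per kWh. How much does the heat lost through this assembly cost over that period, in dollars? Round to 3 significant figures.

183 dollars

0.0117/0.117 = 0.1
0.13/0.0375 = 3.467
0.0183/0.0224 = 0.817
0.0161/0.114 = 0.1412
R_total = 0.1 + 3.467 + 0.817 + 0.1412 = 4.525 m²·K/W
E = A × HDD × 24 / R / 1000 = 90.7 × 3810 × 24 / 4.525 / 1000 = 1833 kWh
Cost = 1833 × 0.1 = $183.3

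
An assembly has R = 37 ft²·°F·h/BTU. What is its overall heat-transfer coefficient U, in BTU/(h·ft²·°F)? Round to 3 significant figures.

0.0270 BTU/(h·ft²·°F)

U = 1/R = 1/37 = 0.02703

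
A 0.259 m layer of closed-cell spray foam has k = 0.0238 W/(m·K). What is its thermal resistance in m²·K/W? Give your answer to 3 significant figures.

10.9 m²·K/W

R = L/k = 0.259/0.0238 = 10.88 m²·K/W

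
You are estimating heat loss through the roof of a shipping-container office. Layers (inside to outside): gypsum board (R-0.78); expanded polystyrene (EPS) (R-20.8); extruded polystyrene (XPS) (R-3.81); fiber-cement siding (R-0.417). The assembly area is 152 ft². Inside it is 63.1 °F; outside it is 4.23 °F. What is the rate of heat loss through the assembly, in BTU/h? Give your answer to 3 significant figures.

R_total = 0.78 + 20.8 + 3.81 + 0.417 = 25.81 ft²·°F·h/BTU
Q = A·ΔT/R = 152 × (63.1 − 4.23) / 25.81 = 346.7 BTU/h

347 BTU/h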